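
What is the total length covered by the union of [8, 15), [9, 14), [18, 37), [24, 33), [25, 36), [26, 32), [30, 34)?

Merged: [8, 15), [18, 37).
Lengths: 7 + 19 = 26.

26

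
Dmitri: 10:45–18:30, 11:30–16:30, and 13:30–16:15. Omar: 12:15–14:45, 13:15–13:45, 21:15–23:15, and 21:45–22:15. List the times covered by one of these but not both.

10:45–12:15, 14:45–18:30, 21:15–23:15

First set merges to 10:45–18:30.
Second set merges to 12:15–14:45, 21:15–23:15.
A \ B = 10:45–12:15, 14:45–18:30.
B \ A = 21:15–23:15.
Union of the two gives the symmetric difference.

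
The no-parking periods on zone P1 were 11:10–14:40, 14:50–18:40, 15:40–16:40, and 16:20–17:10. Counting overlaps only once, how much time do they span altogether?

7 h 20 min

Merged: 11:10–14:40, 14:50–18:40.
Lengths: 3 h 30 min + 3 h 50 min = 7 h 20 min.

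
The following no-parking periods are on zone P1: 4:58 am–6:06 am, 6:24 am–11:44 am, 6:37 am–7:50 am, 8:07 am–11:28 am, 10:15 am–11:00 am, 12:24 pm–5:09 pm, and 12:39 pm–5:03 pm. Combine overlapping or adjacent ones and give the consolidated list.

4:58 am–6:06 am, 6:24 am–11:44 am, 12:24 pm–5:09 pm

6:24 am–11:44 am is disjoint → start new block.
6:37 am–7:50 am overlaps/touches 6:24 am–11:44 am → extend to 6:24 am–11:44 am.
8:07 am–11:28 am overlaps/touches 6:24 am–11:44 am → extend to 6:24 am–11:44 am.
10:15 am–11:00 am overlaps/touches 6:24 am–11:44 am → extend to 6:24 am–11:44 am.
12:24 pm–5:09 pm is disjoint → start new block.
12:39 pm–5:03 pm overlaps/touches 12:24 pm–5:09 pm → extend to 12:24 pm–5:09 pm.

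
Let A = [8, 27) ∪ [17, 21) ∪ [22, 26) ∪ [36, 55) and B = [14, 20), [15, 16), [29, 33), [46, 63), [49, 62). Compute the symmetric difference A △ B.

[8, 14) ∪ [20, 27) ∪ [29, 33) ∪ [36, 46) ∪ [55, 63)

First set merges to [8, 27), [36, 55).
Second set merges to [14, 20), [29, 33), [46, 63).
Only in the first: [8, 14), [20, 27), [36, 46).
Only in the second: [29, 33), [55, 63).
Together these are the periods covered by exactly one.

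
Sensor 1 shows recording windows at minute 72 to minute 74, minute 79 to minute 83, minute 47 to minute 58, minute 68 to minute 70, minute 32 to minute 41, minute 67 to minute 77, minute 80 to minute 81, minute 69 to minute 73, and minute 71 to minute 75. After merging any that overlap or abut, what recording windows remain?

minute 32 to minute 41, minute 47 to minute 58, minute 67 to minute 77, minute 79 to minute 83

Sort by start: minute 32 to minute 41, minute 47 to minute 58, minute 67 to minute 77, minute 68 to minute 70, minute 69 to minute 73, minute 71 to minute 75, minute 72 to minute 74, minute 79 to minute 83, minute 80 to minute 81.
minute 47 to minute 58 is disjoint → start new block.
minute 67 to minute 77 is disjoint → start new block.
minute 68 to minute 70 overlaps/touches minute 67 to minute 77 → extend to minute 67 to minute 77.
minute 69 to minute 73 overlaps/touches minute 67 to minute 77 → extend to minute 67 to minute 77.
minute 71 to minute 75 overlaps/touches minute 67 to minute 77 → extend to minute 67 to minute 77.
minute 72 to minute 74 overlaps/touches minute 67 to minute 77 → extend to minute 67 to minute 77.
minute 79 to minute 83 is disjoint → start new block.
minute 80 to minute 81 overlaps/touches minute 79 to minute 83 → extend to minute 79 to minute 83.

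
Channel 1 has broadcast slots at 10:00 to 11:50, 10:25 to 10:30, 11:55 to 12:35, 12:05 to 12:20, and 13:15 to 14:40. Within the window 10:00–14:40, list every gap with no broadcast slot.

After merging, the occupied span is 10:00-11:50, 11:55-12:35, 13:15-14:40.
Gaps within 10:00-14:40: 11:50-11:55, 12:35-13:15.

11:50-11:55, 12:35-13:15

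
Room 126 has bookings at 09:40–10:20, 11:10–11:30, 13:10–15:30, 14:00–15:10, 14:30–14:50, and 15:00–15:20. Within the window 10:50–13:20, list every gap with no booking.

10:50–11:10, 11:30–13:10

The merged coverage is 09:40–10:20, 11:10–11:30, 13:10–15:30.
Gaps within 10:50–13:20: 10:50–11:10, 11:30–13:10.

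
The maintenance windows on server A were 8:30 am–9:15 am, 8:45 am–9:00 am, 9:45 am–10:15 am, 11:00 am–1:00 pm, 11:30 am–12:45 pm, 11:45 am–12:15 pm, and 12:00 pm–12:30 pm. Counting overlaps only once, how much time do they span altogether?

Merged: 8:30 am–9:15 am, 9:45 am–10:15 am, 11:00 am–1:00 pm.
Lengths: 45 min + 30 min + 2 h = 3 h 15 min.

3 h 15 min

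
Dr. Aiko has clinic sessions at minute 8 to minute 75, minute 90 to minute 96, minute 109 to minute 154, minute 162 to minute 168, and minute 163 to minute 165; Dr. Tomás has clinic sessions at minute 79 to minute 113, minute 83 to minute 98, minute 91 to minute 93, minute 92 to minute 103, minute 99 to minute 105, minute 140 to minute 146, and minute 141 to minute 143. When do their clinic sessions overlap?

minute 90 to minute 96, minute 109 to minute 113, minute 140 to minute 146

Merge the first list: minute 8 to minute 75, minute 90 to minute 96, minute 109 to minute 154, minute 162 to minute 168.
Merge the second list: minute 79 to minute 113, minute 140 to minute 146.
minute 8 to minute 75 meets no B interval.
minute 90 to minute 96 ∩ B → minute 90 to minute 96.
minute 109 to minute 154 ∩ B → minute 109 to minute 113, minute 140 to minute 146.
minute 162 to minute 168 meets no B interval.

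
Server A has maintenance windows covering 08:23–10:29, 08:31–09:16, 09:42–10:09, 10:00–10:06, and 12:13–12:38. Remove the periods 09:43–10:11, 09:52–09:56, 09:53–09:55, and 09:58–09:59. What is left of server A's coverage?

08:23–09:43, 10:11–10:29, 12:13–12:38

Merge the first list: 08:23–10:29, 12:13–12:38.
Merge the second list: 09:43–10:11.
08:23–10:29 minus B → 08:23–09:43, 10:11–10:29.
12:13–12:38: no B overlap → unchanged.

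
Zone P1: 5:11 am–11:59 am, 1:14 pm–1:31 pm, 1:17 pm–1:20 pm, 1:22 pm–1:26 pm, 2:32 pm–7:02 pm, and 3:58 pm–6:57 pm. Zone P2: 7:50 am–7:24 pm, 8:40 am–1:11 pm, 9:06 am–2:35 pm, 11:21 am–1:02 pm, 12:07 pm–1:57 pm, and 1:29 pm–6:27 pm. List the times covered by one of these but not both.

5:11 am–7:50 am, 11:59 am–1:14 pm, 1:31 pm–2:32 pm, 7:02 pm–7:24 pm

First set merges to 5:11 am–11:59 am, 1:14 pm–1:31 pm, 2:32 pm–7:02 pm.
Second set merges to 7:50 am–7:24 pm.
Only in the first: 5:11 am–7:50 am.
Only in the second: 11:59 am–1:14 pm, 1:31 pm–2:32 pm, 7:02 pm–7:24 pm.
Together these are the periods covered by exactly one.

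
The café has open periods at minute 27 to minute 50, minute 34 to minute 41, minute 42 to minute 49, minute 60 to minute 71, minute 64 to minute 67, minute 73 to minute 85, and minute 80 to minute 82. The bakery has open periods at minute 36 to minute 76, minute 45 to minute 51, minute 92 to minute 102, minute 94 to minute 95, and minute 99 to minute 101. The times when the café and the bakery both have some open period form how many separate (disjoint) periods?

Merge the first list: minute 27 to minute 50, minute 60 to minute 71, minute 73 to minute 85.
Merge the second list: minute 36 to minute 76, minute 92 to minute 102.
A ∩ B = minute 36 to minute 50, minute 60 to minute 71, minute 73 to minute 76.
That is 3 disjoint pieces.

3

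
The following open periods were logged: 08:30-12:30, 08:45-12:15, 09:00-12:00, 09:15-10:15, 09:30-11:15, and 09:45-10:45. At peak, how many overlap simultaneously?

6

Walk the sorted start/end points keeping a running depth.
The depth first hits 6 at 09:45.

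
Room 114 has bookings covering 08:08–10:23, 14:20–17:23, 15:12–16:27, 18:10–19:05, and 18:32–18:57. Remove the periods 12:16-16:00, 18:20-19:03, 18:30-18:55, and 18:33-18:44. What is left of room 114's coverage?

08:08–10:23, 16:00–17:23, 18:10–18:20, 19:03–19:05

A, merged: 08:08–10:23, 14:20–17:23, 18:10–19:05.
B, merged: 12:16–16:00, 18:20–19:03.
08:08–10:23: nothing removed.
14:20–17:23 \ B = 16:00–17:23.
18:10–19:05 \ B = 18:10–18:20, 19:03–19:05.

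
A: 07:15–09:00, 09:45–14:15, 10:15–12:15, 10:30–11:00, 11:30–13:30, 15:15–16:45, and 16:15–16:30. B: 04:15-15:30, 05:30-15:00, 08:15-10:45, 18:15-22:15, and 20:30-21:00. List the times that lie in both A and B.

Merge the first list: 07:15-09:00, 09:45-14:15, 15:15-16:45.
Merge the second list: 04:15-15:30, 18:15-22:15.
07:15-09:00 meets the second set on 07:15-09:00.
09:45-14:15 meets the second set on 09:45-14:15.
15:15-16:45 meets the second set on 15:15-15:30.

07:15-09:00, 09:45-14:15, 15:15-15:30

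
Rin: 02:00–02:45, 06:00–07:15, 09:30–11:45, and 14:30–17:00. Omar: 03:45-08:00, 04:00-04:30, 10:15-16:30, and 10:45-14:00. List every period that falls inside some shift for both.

B, merged: 03:45–08:00, 10:15–16:30.
02:00–02:45 meets no B interval.
06:00–07:15 ∩ B → 06:00–07:15.
09:30–11:45 ∩ B → 10:15–11:45.
14:30–17:00 ∩ B → 14:30–16:30.

06:00–07:15, 10:15–11:45, 14:30–16:30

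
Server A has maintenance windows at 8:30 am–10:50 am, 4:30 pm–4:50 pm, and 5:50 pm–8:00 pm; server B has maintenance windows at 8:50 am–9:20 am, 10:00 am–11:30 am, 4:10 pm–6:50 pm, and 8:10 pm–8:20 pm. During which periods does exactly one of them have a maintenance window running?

Only in the first: 8:30 am-8:50 am, 9:20 am-10:00 am, 6:50 pm-8:00 pm.
Only in the second: 10:50 am-11:30 am, 4:10 pm-4:30 pm, 4:50 pm-5:50 pm, 8:10 pm-8:20 pm.
Together these are the periods covered by exactly one.

8:30 am-8:50 am, 9:20 am-10:00 am, 10:50 am-11:30 am, 4:10 pm-4:30 pm, 4:50 pm-5:50 pm, 6:50 pm-8:00 pm, 8:10 pm-8:20 pm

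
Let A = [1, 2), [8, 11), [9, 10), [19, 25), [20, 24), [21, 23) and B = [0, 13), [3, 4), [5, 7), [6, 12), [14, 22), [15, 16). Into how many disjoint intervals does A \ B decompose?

Merge the first list: [1, 2), [8, 11), [19, 25).
Merge the second list: [0, 13), [14, 22).
A \ B = [22, 25).
That is 1 disjoint piece.

1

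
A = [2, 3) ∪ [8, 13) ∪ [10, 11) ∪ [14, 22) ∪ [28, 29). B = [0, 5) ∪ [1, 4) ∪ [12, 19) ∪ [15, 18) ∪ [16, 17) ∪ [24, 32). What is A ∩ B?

Merge the first list: [2, 3), [8, 13), [14, 22), [28, 29).
Merge the second list: [0, 5), [12, 19), [24, 32).
[2, 3) meets the second set on [2, 3).
[8, 13) meets the second set on [12, 13).
[14, 22) meets the second set on [14, 19).
[28, 29) meets the second set on [28, 29).

[2, 3) ∪ [12, 13) ∪ [14, 19) ∪ [28, 29)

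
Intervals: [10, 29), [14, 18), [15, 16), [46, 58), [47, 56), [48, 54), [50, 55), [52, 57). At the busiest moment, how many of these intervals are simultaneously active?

5

Walk the sorted start/end points keeping a running depth.
The depth first hits 5 at 52.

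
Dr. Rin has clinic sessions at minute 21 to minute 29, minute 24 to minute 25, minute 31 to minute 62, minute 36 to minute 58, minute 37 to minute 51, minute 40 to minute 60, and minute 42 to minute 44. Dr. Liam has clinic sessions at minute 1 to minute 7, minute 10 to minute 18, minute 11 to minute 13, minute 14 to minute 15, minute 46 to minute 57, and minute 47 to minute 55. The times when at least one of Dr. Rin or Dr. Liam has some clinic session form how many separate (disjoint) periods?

Merge the first list: minute 21 to minute 29, minute 31 to minute 62.
Merge the second list: minute 1 to minute 7, minute 10 to minute 18, minute 46 to minute 57.
A ∪ B = minute 1 to minute 7, minute 10 to minute 18, minute 21 to minute 29, minute 31 to minute 62.
That is 4 disjoint pieces.

4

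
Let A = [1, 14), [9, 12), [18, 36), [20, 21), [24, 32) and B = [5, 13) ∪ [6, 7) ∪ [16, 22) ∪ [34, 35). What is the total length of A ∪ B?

33

A, merged: [1, 14), [18, 36).
B, merged: [5, 13), [16, 22), [34, 35).
A ∪ B = [1, 14), [16, 36).
Total: 13 + 20 = 33.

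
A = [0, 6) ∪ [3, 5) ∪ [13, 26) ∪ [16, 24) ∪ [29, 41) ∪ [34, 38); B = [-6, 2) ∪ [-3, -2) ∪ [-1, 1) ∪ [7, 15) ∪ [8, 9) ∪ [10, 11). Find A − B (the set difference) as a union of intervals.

A, merged: [0, 6), [13, 26), [29, 41).
B, merged: [-6, 2), [7, 15).
[0, 6) with B removed leaves [2, 6).
[13, 26) with B removed leaves [15, 26).
[29, 41) is untouched.

[2, 6) ∪ [15, 26) ∪ [29, 41)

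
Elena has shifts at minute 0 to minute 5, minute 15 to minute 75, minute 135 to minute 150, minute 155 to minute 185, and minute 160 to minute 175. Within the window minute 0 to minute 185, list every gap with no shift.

After merging, the occupied span is minute 0 to minute 5, minute 15 to minute 75, minute 135 to minute 150, minute 155 to minute 185.
Complement within minute 0 to minute 185: minute 5 to minute 15, minute 75 to minute 135, minute 150 to minute 155.

minute 5 to minute 15, minute 75 to minute 135, minute 150 to minute 155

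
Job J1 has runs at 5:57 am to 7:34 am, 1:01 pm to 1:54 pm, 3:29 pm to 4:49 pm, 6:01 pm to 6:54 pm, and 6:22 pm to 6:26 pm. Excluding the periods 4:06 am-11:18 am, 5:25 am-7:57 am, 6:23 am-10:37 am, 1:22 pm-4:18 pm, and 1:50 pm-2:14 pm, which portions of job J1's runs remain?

1:01 pm–1:22 pm, 4:18 pm–4:49 pm, 6:01 pm–6:54 pm

A, merged: 5:57 am–7:34 am, 1:01 pm–1:54 pm, 3:29 pm–4:49 pm, 6:01 pm–6:54 pm.
B, merged: 4:06 am–11:18 am, 1:22 pm–4:18 pm.
5:57 am–7:34 am: fully covered by B → removed.
1:01 pm–1:54 pm minus B → 1:01 pm–1:22 pm.
3:29 pm–4:49 pm minus B → 4:18 pm–4:49 pm.
6:01 pm–6:54 pm: no B overlap → unchanged.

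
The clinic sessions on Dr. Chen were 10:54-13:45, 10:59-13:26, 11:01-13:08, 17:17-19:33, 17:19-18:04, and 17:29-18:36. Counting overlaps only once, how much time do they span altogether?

5 h 7 min

Merged: 10:54–13:45, 17:17–19:33.
Lengths: 2 h 51 min + 2 h 16 min = 5 h 7 min.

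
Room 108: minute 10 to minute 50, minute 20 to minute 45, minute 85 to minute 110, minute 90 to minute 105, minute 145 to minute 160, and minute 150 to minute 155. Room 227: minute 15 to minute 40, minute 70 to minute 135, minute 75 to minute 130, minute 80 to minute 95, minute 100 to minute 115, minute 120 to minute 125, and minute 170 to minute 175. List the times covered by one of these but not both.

First set merges to minute 10 to minute 50, minute 85 to minute 110, minute 145 to minute 160.
Second set merges to minute 15 to minute 40, minute 70 to minute 135, minute 170 to minute 175.
Only in the first: minute 10 to minute 15, minute 40 to minute 50, minute 145 to minute 160.
Only in the second: minute 70 to minute 85, minute 110 to minute 135, minute 170 to minute 175.
Together these are the periods covered by exactly one.

minute 10 to minute 15, minute 40 to minute 50, minute 70 to minute 85, minute 110 to minute 135, minute 145 to minute 160, minute 170 to minute 175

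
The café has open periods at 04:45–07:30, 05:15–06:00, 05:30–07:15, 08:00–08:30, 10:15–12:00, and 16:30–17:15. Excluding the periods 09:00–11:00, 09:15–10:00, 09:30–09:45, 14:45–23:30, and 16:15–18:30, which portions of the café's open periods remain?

04:45-07:30, 08:00-08:30, 11:00-12:00

First set merges to 04:45-07:30, 08:00-08:30, 10:15-12:00, 16:30-17:15.
Second set merges to 09:00-11:00, 14:45-23:30.
04:45-07:30: nothing removed.
08:00-08:30: nothing removed.
10:15-12:00 \ B = 11:00-12:00.
16:30-17:15: entirely removed.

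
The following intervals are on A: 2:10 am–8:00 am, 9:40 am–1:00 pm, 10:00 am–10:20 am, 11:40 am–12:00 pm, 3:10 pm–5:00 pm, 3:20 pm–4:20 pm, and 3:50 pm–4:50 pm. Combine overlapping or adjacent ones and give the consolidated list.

2:10 am–8:00 am, 9:40 am–1:00 pm, 3:10 pm–5:00 pm

9:40 am–1:00 pm is disjoint → start new block.
10:00 am–10:20 am overlaps/touches 9:40 am–1:00 pm → extend to 9:40 am–1:00 pm.
11:40 am–12:00 pm overlaps/touches 9:40 am–1:00 pm → extend to 9:40 am–1:00 pm.
3:10 pm–5:00 pm is disjoint → start new block.
3:20 pm–4:20 pm overlaps/touches 3:10 pm–5:00 pm → extend to 3:10 pm–5:00 pm.
3:50 pm–4:50 pm overlaps/touches 3:10 pm–5:00 pm → extend to 3:10 pm–5:00 pm.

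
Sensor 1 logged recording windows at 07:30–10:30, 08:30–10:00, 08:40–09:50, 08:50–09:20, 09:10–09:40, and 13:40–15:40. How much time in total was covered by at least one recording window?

Merged: 07:30-10:30, 13:40-15:40.
Lengths: 3 h + 2 h = 5 h.

5 h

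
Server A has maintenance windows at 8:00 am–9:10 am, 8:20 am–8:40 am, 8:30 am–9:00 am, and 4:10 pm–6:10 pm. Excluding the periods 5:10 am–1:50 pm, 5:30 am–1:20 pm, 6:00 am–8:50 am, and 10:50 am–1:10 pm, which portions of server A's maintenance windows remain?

A, merged: 8:00 am–9:10 am, 4:10 pm–6:10 pm.
B, merged: 5:10 am–1:50 pm.
8:00 am–9:10 am: fully covered by B → removed.
4:10 pm–6:10 pm: no B overlap → unchanged.

4:10 pm–6:10 pm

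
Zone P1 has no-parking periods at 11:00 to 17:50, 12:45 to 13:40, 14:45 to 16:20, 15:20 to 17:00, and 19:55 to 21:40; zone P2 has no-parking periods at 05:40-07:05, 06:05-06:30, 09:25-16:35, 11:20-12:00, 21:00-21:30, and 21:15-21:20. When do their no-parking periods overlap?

11:00–16:35, 21:00–21:30

A, merged: 11:00–17:50, 19:55–21:40.
B, merged: 05:40–07:05, 09:25–16:35, 21:00–21:30.
11:00–17:50 ∩ B → 11:00–16:35.
19:55–21:40 ∩ B → 21:00–21:30.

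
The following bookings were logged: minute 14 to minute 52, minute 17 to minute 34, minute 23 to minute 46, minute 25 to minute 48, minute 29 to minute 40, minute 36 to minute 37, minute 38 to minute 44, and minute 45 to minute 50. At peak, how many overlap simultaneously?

5

Walk the sorted start/end points keeping a running depth.
The depth first hits 5 at minute 29.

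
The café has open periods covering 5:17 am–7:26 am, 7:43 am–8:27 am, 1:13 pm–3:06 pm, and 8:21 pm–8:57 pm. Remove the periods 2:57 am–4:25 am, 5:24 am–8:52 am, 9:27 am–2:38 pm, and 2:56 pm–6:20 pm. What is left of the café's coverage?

5:17 am–7:26 am with B removed leaves 5:17 am–5:24 am.
7:43 am–8:27 am lies entirely inside B → drops out.
1:13 pm–3:06 pm with B removed leaves 2:38 pm–2:56 pm.
8:21 pm–8:57 pm is untouched.

5:17 am–5:24 am, 2:38 pm–2:56 pm, 8:21 pm–8:57 pm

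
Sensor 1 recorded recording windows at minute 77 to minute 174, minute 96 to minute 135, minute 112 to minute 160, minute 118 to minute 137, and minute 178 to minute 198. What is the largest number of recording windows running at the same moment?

At minute 118, 4 of the intervals are simultaneously active.
No point has more.

4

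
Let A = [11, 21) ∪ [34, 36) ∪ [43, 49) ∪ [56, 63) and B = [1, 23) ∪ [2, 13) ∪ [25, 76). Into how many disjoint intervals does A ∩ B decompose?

Merge the second list: [1, 23), [25, 76).
A ∩ B = [11, 21), [34, 36), [43, 49), [56, 63).
That is 4 disjoint pieces.

4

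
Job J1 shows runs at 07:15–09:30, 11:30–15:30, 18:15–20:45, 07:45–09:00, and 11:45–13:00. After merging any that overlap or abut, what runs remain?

07:15–09:30, 11:30–15:30, 18:15–20:45

Sort by start: 07:15–09:30, 07:45–09:00, 11:30–15:30, 11:45–13:00, 18:15–20:45.
07:45–09:00 overlaps/touches 07:15–09:30 → extend to 07:15–09:30.
11:30–15:30 is disjoint → start new block.
11:45–13:00 overlaps/touches 11:30–15:30 → extend to 11:30–15:30.
18:15–20:45 is disjoint → start new block.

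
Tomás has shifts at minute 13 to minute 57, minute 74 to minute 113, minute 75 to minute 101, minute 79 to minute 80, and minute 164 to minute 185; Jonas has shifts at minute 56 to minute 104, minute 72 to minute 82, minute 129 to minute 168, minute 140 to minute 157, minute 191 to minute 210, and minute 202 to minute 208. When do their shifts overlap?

minute 56 to minute 57, minute 74 to minute 104, minute 164 to minute 168

Merge the first list: minute 13 to minute 57, minute 74 to minute 113, minute 164 to minute 185.
Merge the second list: minute 56 to minute 104, minute 129 to minute 168, minute 191 to minute 210.
minute 13 to minute 57 ∩ B → minute 56 to minute 57.
minute 74 to minute 113 ∩ B → minute 74 to minute 104.
minute 164 to minute 185 ∩ B → minute 164 to minute 168.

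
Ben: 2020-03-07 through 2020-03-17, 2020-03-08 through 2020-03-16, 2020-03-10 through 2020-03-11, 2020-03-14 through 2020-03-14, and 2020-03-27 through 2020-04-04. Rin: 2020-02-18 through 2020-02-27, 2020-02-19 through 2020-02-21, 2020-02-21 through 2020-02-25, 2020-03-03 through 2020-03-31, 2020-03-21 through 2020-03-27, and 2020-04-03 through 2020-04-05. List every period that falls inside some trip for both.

2020-03-07 through 2020-03-17, 2020-03-27 through 2020-03-31, 2020-04-03 through 2020-04-04

Merge the first list: 2020-03-07 through 2020-03-17, 2020-03-27 through 2020-04-04.
Merge the second list: 2020-02-18 through 2020-02-27, 2020-03-03 through 2020-03-31, 2020-04-03 through 2020-04-05.
2020-03-07 through 2020-03-17 overlaps B on 2020-03-07 through 2020-03-17.
2020-03-27 through 2020-04-04 overlaps B on 2020-03-27 through 2020-03-31, 2020-04-03 through 2020-04-04.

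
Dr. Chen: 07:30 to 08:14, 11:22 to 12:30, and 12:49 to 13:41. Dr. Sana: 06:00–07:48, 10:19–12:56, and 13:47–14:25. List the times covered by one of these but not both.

06:00–07:30, 07:48–08:14, 10:19–11:22, 12:30–12:49, 12:56–13:41, 13:47–14:25

A \ B = 07:48–08:14, 12:56–13:41.
B \ A = 06:00–07:30, 10:19–11:22, 12:30–12:49, 13:47–14:25.
Union of the two gives the symmetric difference.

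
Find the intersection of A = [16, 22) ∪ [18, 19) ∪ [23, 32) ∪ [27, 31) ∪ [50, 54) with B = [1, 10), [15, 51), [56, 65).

[16, 22) ∪ [23, 32) ∪ [50, 51)

First set merges to [16, 22), [23, 32), [50, 54).
[16, 22) meets the second set on [16, 22).
[23, 32) meets the second set on [23, 32).
[50, 54) meets the second set on [50, 51).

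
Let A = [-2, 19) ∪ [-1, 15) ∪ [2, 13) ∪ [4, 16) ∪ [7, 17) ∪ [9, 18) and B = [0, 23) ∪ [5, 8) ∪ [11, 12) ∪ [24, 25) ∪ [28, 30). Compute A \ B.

[-2, 0)

A, merged: [-2, 19).
B, merged: [0, 23), [24, 25), [28, 30).
[-2, 19) with B removed leaves [-2, 0).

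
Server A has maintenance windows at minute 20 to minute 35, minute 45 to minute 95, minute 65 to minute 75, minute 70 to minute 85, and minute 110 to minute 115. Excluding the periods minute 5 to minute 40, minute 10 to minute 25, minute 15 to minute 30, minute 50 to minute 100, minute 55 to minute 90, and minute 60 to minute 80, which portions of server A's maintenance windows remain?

First set merges to minute 20 to minute 35, minute 45 to minute 95, minute 110 to minute 115.
Second set merges to minute 5 to minute 40, minute 50 to minute 100.
minute 20 to minute 35: fully covered by B → removed.
minute 45 to minute 95 minus B → minute 45 to minute 50.
minute 110 to minute 115: no B overlap → unchanged.

minute 45 to minute 50, minute 110 to minute 115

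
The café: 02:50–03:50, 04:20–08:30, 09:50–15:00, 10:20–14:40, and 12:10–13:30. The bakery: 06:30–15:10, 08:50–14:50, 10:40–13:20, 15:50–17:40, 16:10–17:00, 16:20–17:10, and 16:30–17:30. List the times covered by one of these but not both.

02:50–03:50, 04:20–06:30, 08:30–09:50, 15:00–15:10, 15:50–17:40

A, merged: 02:50–03:50, 04:20–08:30, 09:50–15:00.
B, merged: 06:30–15:10, 15:50–17:40.
A but not B: 02:50–03:50, 04:20–06:30.
B but not A: 08:30–09:50, 15:00–15:10, 15:50–17:40.
Combining gives A △ B.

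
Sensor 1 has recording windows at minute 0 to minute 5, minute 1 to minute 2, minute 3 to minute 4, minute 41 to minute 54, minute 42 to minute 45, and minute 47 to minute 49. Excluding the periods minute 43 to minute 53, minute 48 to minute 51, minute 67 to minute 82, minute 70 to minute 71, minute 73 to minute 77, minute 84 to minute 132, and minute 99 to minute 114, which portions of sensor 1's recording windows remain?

minute 0 to minute 5, minute 41 to minute 43, minute 53 to minute 54

Merge the first list: minute 0 to minute 5, minute 41 to minute 54.
Merge the second list: minute 43 to minute 53, minute 67 to minute 82, minute 84 to minute 132.
minute 0 to minute 5: nothing removed.
minute 41 to minute 54 \ B = minute 41 to minute 43, minute 53 to minute 54.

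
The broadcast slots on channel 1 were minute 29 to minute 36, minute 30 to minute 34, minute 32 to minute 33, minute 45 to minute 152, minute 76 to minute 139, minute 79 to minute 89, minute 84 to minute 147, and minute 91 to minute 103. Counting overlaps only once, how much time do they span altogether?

Merged: minute 29 to minute 36, minute 45 to minute 152.
Lengths: 7 minutes + 107 minutes = 114 minutes.

114 minutes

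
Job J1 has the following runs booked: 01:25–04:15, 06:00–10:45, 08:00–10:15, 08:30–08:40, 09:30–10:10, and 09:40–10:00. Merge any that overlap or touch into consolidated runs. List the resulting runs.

06:00-10:45 is disjoint → start new block.
08:00-10:15 overlaps/touches 06:00-10:45 → extend to 06:00-10:45.
08:30-08:40 overlaps/touches 06:00-10:45 → extend to 06:00-10:45.
09:30-10:10 overlaps/touches 06:00-10:45 → extend to 06:00-10:45.
09:40-10:00 overlaps/touches 06:00-10:45 → extend to 06:00-10:45.

01:25-04:15, 06:00-10:45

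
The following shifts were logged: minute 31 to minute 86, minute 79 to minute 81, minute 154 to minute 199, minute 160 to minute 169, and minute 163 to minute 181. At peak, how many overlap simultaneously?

3

Walk the sorted start/end points keeping a running depth.
The depth first hits 3 at minute 163.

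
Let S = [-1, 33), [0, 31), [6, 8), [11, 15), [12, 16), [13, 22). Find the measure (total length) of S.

34

Merged: [-1, 33).
Length: 34.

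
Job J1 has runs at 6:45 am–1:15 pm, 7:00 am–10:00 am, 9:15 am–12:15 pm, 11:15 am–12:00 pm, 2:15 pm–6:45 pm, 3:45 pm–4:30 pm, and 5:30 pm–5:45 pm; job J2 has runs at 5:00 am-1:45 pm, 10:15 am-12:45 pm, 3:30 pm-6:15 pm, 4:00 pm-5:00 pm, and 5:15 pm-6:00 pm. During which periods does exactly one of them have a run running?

5:00 am–6:45 am, 1:15 pm–1:45 pm, 2:15 pm–3:30 pm, 6:15 pm–6:45 pm

First set merges to 6:45 am–1:15 pm, 2:15 pm–6:45 pm.
Second set merges to 5:00 am–1:45 pm, 3:30 pm–6:15 pm.
A \ B = 2:15 pm–3:30 pm, 6:15 pm–6:45 pm.
B \ A = 5:00 am–6:45 am, 1:15 pm–1:45 pm.
Union of the two gives the symmetric difference.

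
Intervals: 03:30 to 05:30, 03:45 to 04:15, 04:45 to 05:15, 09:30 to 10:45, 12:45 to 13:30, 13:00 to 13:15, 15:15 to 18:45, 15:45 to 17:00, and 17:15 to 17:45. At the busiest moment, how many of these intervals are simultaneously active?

2

Sweep endpoints in order; track running count of active intervals.
Peak of 2 reached at 03:45.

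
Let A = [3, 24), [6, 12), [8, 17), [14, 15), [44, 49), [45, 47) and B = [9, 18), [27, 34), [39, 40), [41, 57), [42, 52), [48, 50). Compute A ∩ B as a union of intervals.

Merge the first list: [3, 24), [44, 49).
Merge the second list: [9, 18), [27, 34), [39, 40), [41, 57).
[3, 24) overlaps B on [9, 18).
[44, 49) overlaps B on [44, 49).

[9, 18) ∪ [44, 49)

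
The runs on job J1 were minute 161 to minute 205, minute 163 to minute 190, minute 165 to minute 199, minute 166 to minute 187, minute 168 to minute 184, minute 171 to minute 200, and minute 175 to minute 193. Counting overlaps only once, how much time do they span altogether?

44 minutes

Merged: minute 161 to minute 205.
Length: 44 minutes.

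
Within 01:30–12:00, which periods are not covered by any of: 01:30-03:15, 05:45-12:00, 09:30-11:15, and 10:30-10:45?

Covered (merged): 01:30–03:15, 05:45–12:00.
Uncovered inside 01:30–12:00: 03:15–05:45.

03:15–05:45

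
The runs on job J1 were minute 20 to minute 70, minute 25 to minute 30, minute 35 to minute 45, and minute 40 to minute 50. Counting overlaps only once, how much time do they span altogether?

Merged: minute 20 to minute 70.
Length: 50 minutes.

50 minutes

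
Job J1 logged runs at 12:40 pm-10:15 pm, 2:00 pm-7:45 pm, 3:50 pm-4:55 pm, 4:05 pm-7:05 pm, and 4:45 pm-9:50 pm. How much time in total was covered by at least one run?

Merged: 12:40 pm-10:15 pm.
Length: 9 h 35 min.

9 h 35 min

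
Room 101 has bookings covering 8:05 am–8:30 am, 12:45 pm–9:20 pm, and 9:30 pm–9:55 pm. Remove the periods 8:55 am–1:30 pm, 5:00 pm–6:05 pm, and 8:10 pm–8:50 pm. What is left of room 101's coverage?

8:05 am-8:30 am, 1:30 pm-5:00 pm, 6:05 pm-8:10 pm, 8:50 pm-9:20 pm, 9:30 pm-9:55 pm

8:05 am-8:30 am is untouched.
12:45 pm-9:20 pm with B removed leaves 1:30 pm-5:00 pm, 6:05 pm-8:10 pm, 8:50 pm-9:20 pm.
9:30 pm-9:55 pm is untouched.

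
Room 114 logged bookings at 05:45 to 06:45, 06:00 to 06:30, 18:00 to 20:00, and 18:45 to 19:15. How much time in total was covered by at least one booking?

3 h

Merged: 05:45-06:45, 18:00-20:00.
Lengths: 1 h + 2 h = 3 h.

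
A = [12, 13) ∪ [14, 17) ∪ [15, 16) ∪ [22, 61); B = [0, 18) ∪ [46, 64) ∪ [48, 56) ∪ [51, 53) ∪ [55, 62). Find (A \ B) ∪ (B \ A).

Merge the first list: [12, 13), [14, 17), [22, 61).
Merge the second list: [0, 18), [46, 64).
A \ B = [22, 46).
B \ A = [0, 12), [13, 14), [17, 18), [61, 64).
Union of the two gives the symmetric difference.

[0, 12) ∪ [13, 14) ∪ [17, 18) ∪ [22, 46) ∪ [61, 64)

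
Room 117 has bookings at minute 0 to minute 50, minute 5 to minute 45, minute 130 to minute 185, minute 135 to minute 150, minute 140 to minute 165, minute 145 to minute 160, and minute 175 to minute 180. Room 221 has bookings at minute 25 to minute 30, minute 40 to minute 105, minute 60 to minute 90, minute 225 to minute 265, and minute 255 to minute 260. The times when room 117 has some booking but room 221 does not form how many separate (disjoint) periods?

First set merges to minute 0 to minute 50, minute 130 to minute 185.
Second set merges to minute 25 to minute 30, minute 40 to minute 105, minute 225 to minute 265.
A \ B = minute 0 to minute 25, minute 30 to minute 40, minute 130 to minute 185.
That is 3 disjoint pieces.

3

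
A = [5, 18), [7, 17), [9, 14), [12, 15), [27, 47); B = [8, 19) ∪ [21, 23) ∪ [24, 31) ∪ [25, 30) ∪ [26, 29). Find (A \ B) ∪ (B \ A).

Merge the first list: [5, 18), [27, 47).
Merge the second list: [8, 19), [21, 23), [24, 31).
A \ B = [5, 8), [31, 47).
B \ A = [18, 19), [21, 23), [24, 27).
Union of the two gives the symmetric difference.

[5, 8) ∪ [18, 19) ∪ [21, 23) ∪ [24, 27) ∪ [31, 47)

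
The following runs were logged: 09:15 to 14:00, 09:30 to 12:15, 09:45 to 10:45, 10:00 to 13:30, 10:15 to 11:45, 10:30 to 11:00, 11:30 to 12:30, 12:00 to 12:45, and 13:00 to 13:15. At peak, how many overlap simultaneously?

6

At 10:30, 6 of the intervals are simultaneously active.
No point has more.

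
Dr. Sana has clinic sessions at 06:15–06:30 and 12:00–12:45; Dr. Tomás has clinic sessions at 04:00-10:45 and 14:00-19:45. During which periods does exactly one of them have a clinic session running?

Only in the first: 12:00–12:45.
Only in the second: 04:00–06:15, 06:30–10:45, 14:00–19:45.
Together these are the periods covered by exactly one.

04:00–06:15, 06:30–10:45, 12:00–12:45, 14:00–19:45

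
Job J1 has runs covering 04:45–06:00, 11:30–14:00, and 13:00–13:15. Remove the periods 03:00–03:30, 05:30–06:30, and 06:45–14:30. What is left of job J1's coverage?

First set merges to 04:45–06:00, 11:30–14:00.
04:45–06:00 with B removed leaves 04:45–05:30.
11:30–14:00 lies entirely inside B → drops out.

04:45–05:30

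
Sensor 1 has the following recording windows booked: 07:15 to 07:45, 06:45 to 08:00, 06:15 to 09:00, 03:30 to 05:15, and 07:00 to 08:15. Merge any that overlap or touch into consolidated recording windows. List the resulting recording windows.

Sort by start: 03:30-05:15, 06:15-09:00, 06:45-08:00, 07:00-08:15, 07:15-07:45.
06:15-09:00 is disjoint → start new block.
06:45-08:00 overlaps/touches 06:15-09:00 → extend to 06:15-09:00.
07:00-08:15 overlaps/touches 06:15-09:00 → extend to 06:15-09:00.
07:15-07:45 overlaps/touches 06:15-09:00 → extend to 06:15-09:00.

03:30-05:15, 06:15-09:00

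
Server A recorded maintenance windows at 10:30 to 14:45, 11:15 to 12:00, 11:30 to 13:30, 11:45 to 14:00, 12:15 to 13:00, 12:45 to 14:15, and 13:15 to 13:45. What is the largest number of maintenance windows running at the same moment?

At 12:45, 5 of the intervals are simultaneously active.
No point has more.

5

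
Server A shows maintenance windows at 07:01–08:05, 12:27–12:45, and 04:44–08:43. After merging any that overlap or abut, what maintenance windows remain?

Sort by start: 04:44–08:43, 07:01–08:05, 12:27–12:45.
07:01–08:05 overlaps/touches 04:44–08:43 → extend to 04:44–08:43.
12:27–12:45 is disjoint → start new block.

04:44–08:43, 12:27–12:45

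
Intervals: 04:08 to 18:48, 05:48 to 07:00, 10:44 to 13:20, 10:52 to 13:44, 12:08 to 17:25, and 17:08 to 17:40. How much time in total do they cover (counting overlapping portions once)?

Merged: 04:08-18:48.
Length: 14 h 40 min.

14 h 40 min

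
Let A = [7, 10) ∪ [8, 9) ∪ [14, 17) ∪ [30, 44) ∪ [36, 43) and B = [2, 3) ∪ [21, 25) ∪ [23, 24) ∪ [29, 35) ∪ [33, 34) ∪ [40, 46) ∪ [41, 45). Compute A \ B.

First set merges to [7, 10), [14, 17), [30, 44).
Second set merges to [2, 3), [21, 25), [29, 35), [40, 46).
[7, 10): nothing removed.
[14, 17): nothing removed.
[30, 44) \ B = [35, 40).

[7, 10) ∪ [14, 17) ∪ [35, 40)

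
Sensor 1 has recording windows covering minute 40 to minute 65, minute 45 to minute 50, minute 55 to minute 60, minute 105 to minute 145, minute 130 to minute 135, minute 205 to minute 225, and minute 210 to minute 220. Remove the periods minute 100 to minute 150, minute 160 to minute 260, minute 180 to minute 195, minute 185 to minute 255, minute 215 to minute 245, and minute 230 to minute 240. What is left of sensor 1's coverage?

Merge the first list: minute 40 to minute 65, minute 105 to minute 145, minute 205 to minute 225.
Merge the second list: minute 100 to minute 150, minute 160 to minute 260.
minute 40 to minute 65: no B overlap → unchanged.
minute 105 to minute 145: fully covered by B → removed.
minute 205 to minute 225: fully covered by B → removed.

minute 40 to minute 65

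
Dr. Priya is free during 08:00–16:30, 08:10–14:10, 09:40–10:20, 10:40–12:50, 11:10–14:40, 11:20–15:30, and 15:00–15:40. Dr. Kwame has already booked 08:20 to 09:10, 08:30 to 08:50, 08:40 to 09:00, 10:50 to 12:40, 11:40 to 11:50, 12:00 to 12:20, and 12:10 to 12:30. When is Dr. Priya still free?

A, merged: 08:00–16:30.
B, merged: 08:20–09:10, 10:50–12:40.
08:00–16:30 with B removed leaves 08:00–08:20, 09:10–10:50, 12:40–16:30.

08:00–08:20, 09:10–10:50, 12:40–16:30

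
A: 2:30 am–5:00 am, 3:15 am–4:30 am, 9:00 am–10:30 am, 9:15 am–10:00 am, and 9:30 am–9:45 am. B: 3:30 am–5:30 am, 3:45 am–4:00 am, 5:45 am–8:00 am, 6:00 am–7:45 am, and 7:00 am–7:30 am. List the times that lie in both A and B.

3:30 am–5:00 am

Merge the first list: 2:30 am–5:00 am, 9:00 am–10:30 am.
Merge the second list: 3:30 am–5:30 am, 5:45 am–8:00 am.
2:30 am–5:00 am ∩ B → 3:30 am–5:00 am.
9:00 am–10:30 am meets no B interval.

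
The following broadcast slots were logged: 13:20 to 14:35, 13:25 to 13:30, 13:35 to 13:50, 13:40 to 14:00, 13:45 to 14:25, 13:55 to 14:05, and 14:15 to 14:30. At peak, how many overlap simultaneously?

At 13:45, 4 of the intervals are simultaneously active.
No point has more.

4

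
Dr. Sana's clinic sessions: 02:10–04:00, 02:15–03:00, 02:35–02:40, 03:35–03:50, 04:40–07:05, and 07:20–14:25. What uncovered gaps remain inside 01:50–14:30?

01:50–02:10, 04:00–04:40, 07:05–07:20, 14:25–14:30

After merging, the occupied span is 02:10–04:00, 04:40–07:05, 07:20–14:25.
Gaps within 01:50–14:30: 01:50–02:10, 04:00–04:40, 07:05–07:20, 14:25–14:30.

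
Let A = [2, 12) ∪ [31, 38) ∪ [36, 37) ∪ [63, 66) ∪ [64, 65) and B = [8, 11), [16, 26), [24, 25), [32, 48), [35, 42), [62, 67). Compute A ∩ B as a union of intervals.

[8, 11) ∪ [32, 38) ∪ [63, 66)

First set merges to [2, 12), [31, 38), [63, 66).
Second set merges to [8, 11), [16, 26), [32, 48), [62, 67).
[2, 12) overlaps B on [8, 11).
[31, 38) overlaps B on [32, 38).
[63, 66) overlaps B on [63, 66).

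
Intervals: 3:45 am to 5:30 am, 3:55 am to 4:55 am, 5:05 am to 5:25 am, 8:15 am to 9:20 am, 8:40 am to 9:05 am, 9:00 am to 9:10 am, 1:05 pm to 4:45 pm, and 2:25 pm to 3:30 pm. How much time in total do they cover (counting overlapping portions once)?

Merged: 3:45 am-5:30 am, 8:15 am-9:20 am, 1:05 pm-4:45 pm.
Lengths: 1 h 45 min + 1 h 5 min + 3 h 40 min = 6 h 30 min.

6 h 30 min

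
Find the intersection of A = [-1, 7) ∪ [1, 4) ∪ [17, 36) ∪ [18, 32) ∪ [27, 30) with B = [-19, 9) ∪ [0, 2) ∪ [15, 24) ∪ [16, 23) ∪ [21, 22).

[-1, 7) ∪ [17, 24)

A, merged: [-1, 7), [17, 36).
B, merged: [-19, 9), [15, 24).
[-1, 7) ∩ B → [-1, 7).
[17, 36) ∩ B → [17, 24).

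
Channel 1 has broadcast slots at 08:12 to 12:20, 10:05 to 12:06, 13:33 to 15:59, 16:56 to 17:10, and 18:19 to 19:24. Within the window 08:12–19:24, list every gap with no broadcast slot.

The merged coverage is 08:12–12:20, 13:33–15:59, 16:56–17:10, 18:19–19:24.
Complement within 08:12–19:24: 12:20–13:33, 15:59–16:56, 17:10–18:19.

12:20–13:33, 15:59–16:56, 17:10–18:19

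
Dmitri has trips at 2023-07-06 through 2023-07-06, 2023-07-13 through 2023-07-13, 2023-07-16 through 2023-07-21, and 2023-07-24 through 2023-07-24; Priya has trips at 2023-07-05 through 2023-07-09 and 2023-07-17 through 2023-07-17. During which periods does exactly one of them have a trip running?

A \ B = 2023-07-13 through 2023-07-13, 2023-07-16 through 2023-07-16, 2023-07-18 through 2023-07-21, 2023-07-24 through 2023-07-24.
B \ A = 2023-07-05 through 2023-07-05, 2023-07-07 through 2023-07-09.
Union of the two gives the symmetric difference.

2023-07-05 through 2023-07-05, 2023-07-07 through 2023-07-09, 2023-07-13 through 2023-07-13, 2023-07-16 through 2023-07-16, 2023-07-18 through 2023-07-21, 2023-07-24 through 2023-07-24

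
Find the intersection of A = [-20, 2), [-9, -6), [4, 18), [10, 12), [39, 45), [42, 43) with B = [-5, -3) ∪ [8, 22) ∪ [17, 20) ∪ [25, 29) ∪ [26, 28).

Merge the first list: [-20, 2), [4, 18), [39, 45).
Merge the second list: [-5, -3), [8, 22), [25, 29).
[-20, 2) overlaps B on [-5, -3).
[4, 18) overlaps B on [8, 18).
[39, 45) falls entirely outside B.

[-5, -3) ∪ [8, 18)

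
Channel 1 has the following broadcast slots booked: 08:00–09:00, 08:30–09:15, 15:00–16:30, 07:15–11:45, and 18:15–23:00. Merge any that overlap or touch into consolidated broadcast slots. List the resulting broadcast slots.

Sort by start: 07:15–11:45, 08:00–09:00, 08:30–09:15, 15:00–16:30, 18:15–23:00.
08:00–09:00 overlaps/touches 07:15–11:45 → extend to 07:15–11:45.
08:30–09:15 overlaps/touches 07:15–11:45 → extend to 07:15–11:45.
15:00–16:30 is disjoint → start new block.
18:15–23:00 is disjoint → start new block.

07:15–11:45, 15:00–16:30, 18:15–23:00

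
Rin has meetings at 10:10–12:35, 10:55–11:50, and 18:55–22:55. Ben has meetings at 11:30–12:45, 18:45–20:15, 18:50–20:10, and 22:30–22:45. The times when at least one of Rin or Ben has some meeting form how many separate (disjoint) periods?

A, merged: 10:10-12:35, 18:55-22:55.
B, merged: 11:30-12:45, 18:45-20:15, 22:30-22:45.
A ∪ B = 10:10-12:45, 18:45-22:55.
That is 2 disjoint pieces.

2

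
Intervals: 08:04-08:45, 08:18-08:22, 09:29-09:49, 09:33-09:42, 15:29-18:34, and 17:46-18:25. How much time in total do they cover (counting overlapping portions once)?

4 h 6 min

Merged: 08:04–08:45, 09:29–09:49, 15:29–18:34.
Lengths: 41 min + 20 min + 3 h 5 min = 4 h 6 min.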